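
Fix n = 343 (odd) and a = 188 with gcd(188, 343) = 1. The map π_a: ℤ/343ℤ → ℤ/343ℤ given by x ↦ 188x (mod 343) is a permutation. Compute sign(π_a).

Trace 141: π^k(141) = [141, 97, 57, 83, 169, 216, 134] for k=0..6.
Cycle type of π: 98×3 + 14×3 + 2×3 + 1; total 10 cycles.
10 cycles on 343: each ℓ→(−1)^(ℓ−1), product (−1)^333 = -1.

-1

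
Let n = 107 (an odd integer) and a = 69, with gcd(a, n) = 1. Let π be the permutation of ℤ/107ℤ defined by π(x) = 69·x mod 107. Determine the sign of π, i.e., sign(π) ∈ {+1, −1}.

Trace 29: π^k(29) = [29, 75, 39, 16, 34, 99, 90] for k=0..6.
Decompose π into cycles: lengths [53, 53, 1] (3 cycles, including the fixed point 0).
Σ(ℓ_i−1) = 107−3 = 104; sign = (−1)^104 = +1.
Check: (69/107) = +1 by Zolotarev.

+1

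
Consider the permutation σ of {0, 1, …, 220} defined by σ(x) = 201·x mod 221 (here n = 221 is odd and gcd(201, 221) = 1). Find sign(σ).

Trace 55: π^k(55) = [55, 5, 121, 11, 1, 201, 179] for k=0..6.
Cycle lengths of π_201 on ℤ/221ℤ: [48, 48, 48, 48, 16, 12, 1]; 7 cycles in total.
7 cycles on 221: each ℓ→(−1)^(ℓ−1), product (−1)^214 = +1.

+1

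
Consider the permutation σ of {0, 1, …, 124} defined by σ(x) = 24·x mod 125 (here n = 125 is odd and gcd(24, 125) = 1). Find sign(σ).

Orbit of 51 under x↦24x: [51, 99, 1, 24, 76, 74, 26]… (length divides ord_125(24)).
23 cycles of lengths [10, 10, 10, 10, 10, 10, 10, 10, 10, 10, 2, 2, 2, 2, 2, 2, 2, 2, 2, 2, 2, 2, 1].
23 cycles on 125: each ℓ→(−1)^(ℓ−1), product (−1)^102 = +1.
Via Zolotarev, sign(π_{24}) = (24|125) = +1.

+1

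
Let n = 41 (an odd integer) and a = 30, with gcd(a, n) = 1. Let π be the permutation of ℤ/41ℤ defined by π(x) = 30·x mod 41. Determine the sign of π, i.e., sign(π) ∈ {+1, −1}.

Trace 36: π^k(36) = [36, 14, 10, 13, 21, 15, 40] for k=0..6.
2 cycles of lengths [40, 1].
41 − 2 = 39 transpositions; sign(π) = (−1)^39 = -1.

-1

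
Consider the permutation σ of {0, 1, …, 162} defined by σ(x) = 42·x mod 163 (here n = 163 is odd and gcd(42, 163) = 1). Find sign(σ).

-1

Start at x=51: 51 → 23 → 151 → 148 → 22 → 109 → 14 → … (one orbit).
Decompose π into cycles: lengths [162, 1] (2 cycles, including the fixed point 0).
n − c = 163 − 2 = 161; sign = (−1)^161 = -1.
Check: (42/163) = -1 by Zolotarev.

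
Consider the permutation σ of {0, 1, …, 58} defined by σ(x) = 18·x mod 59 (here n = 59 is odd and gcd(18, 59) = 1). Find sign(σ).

-1

Orbit of 16 under x↦18x: [16, 52, 51, 33, 4, 13, 57]… (length divides ord_59(18)).
Cycle type of π: 58 + 1; total 2 cycles.
2 cycles on 59: each ℓ→(−1)^(ℓ−1), product (−1)^57 = -1.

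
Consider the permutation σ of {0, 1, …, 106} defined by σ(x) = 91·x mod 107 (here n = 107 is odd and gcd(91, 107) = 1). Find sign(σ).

Start at x=22: 22 → 76 → 68 → 89 → 74 → 100 → 5 → … (one orbit).
Cycle lengths of π_91 on ℤ/107ℤ: [106, 1]; 2 cycles in total.
107 − 2 = 105 transpositions; sign(π) = (−1)^105 = -1.
The Jacobi symbol (91|107) = -1 (Zolotarev) agrees.

-1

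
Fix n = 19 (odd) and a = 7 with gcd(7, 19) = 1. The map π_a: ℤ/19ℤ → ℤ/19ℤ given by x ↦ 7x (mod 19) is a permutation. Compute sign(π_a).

Start at x=1: 1 → 7 → 11 → 1 (one orbit).
7 cycles of lengths [3, 3, 3, 3, 3, 3, 1].
With 7 cycles on 19 points, sign = (−1)^{19−7} = +1.

+1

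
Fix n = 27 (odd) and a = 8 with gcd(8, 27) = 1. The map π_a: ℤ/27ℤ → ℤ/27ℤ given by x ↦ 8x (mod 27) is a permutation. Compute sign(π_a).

Start at x=8: 8 → 10 → 26 → 19 → 17 → 1 → 8 (one orbit).
π_8 has 8 disjoint cycles with lengths [6, 6, 6, 2, 2, 2, 2, 1] on {0,…,26}.
27 − 8 = 19 transpositions; sign(π) = (−1)^19 = -1.
Check: (8/27) = -1 by Zolotarev.

-1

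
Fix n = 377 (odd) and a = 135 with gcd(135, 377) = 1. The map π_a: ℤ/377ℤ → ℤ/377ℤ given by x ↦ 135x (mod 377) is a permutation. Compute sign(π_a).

Start at x=304: 304 → 324 → 8 → 326 → 278 → 207 → 47 → … (one orbit).
Cycle lengths of π_135 on ℤ/377ℤ: [28, 28, 28, 28, 28, 28, 28, 28, 28, 28, 28, 28, 28, 4, 4, 4, 1]; 17 cycles in total.
sign(π) = (−1)^{n − #cycles} = (−1)^{377−17} = (−1)^360 = +1.

+1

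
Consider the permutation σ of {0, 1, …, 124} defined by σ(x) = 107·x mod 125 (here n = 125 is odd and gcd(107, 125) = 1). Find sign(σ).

-1

Start at x=101: 101 → 57 → 99 → 93 → 76 → 7 → 124 → … (one orbit).
The orbit structure of x ↦ 107x mod 125: 12 orbits of sizes [20, 20, 20, 20, 20, 4, 4, 4, 4, 4, 4, 1].
With 12 cycles on 125 points, sign = (−1)^{125−12} = -1.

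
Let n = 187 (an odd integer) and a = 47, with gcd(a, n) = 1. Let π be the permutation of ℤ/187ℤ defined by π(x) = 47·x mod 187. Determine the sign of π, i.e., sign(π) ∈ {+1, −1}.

Start at x=1: 1 → 47 → 152 → 38 → 103 → 166 → 135 → … (one orbit).
π_47 has 15 disjoint cycles with lengths [20, 20, 20, 20, 20, 20, 20, 20, 5, 5, 4, 4, 4, 4, 1] on {0,…,186}.
sign(π) = (−1)^{n − #cycles} = (−1)^{187−15} = (−1)^172 = +1.
(47|187)_J = +1 (Zolotarev's lemma cross-check).

+1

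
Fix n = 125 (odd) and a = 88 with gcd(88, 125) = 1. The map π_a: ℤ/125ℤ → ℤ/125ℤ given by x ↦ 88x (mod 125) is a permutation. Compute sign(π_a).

Trace 12: π^k(12) = [12, 56, 53, 39, 57, 16, 33] for k=0..6.
4 cycles of lengths [100, 20, 4, 1].
125 − 4 = 121 transpositions; sign(π) = (−1)^121 = -1.

-1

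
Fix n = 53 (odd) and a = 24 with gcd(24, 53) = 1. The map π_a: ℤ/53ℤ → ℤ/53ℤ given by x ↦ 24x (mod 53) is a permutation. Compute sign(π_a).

+1

Start at x=36: 36 → 16 → 13 → 47 → 15 → 42 → 1 → … (one orbit).
5 cycles of lengths [13, 13, 13, 13, 1].
Σ(ℓ_i−1) = 53−5 = 48; sign = (−1)^48 = +1.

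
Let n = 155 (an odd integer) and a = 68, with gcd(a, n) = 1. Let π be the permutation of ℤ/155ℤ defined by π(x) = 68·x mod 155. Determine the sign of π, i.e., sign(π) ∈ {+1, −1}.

+1

Orbit of 56 under x↦68x: [56, 88, 94, 37, 36, 123, 149]… (length divides ord_155(68)).
The orbit structure of x ↦ 68x mod 155: 17 orbits of sizes [12, 12, 12, 12, 12, 12, 12, 12, 12, 12, 6, 6, 6, 6, 6, 4, 1].
n − c = 155 − 17 = 138; sign = (−1)^138 = +1.
Zolotarev: (68|155) = +1, matching the cycle-count sign.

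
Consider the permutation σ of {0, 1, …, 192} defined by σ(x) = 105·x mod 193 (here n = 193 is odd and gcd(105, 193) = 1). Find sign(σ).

Trace 13: π^k(13) = [13, 14, 119, 143, 154, 151, 29] for k=0..6.
4 cycles of lengths [64, 64, 64, 1].
n − c = 193 − 4 = 189; sign = (−1)^189 = -1.

-1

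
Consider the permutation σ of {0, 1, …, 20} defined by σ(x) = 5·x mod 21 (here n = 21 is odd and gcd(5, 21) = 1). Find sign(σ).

+1

Trace 4: π^k(4) = [4, 20, 16, 17, 1, 5] for k=0..5.
Decompose π into cycles: lengths [6, 6, 6, 2, 1] (5 cycles, including the fixed point 0).
Σ(ℓ_i−1) = 21−5 = 16; sign = (−1)^16 = +1.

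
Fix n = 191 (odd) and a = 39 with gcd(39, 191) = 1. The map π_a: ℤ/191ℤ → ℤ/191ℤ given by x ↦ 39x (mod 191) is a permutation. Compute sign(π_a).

+1

Orbit of 109 under x↦39x: [109, 49, 1, 39, 184]… (length divides ord_191(39)).
Cycle lengths of π_39 on ℤ/191ℤ: [5, 5, 5, 5, 5, 5, 5, 5, 5, 5, 5, 5, 5, 5, 5, 5, 5, 5, 5, 5, 5, 5, 5, 5, 5, 5, 5, 5, 5, 5, 5, 5, 5, 5, 5, 5, 5, 5, 1]; 39 cycles in total.
n − c = 191 − 39 = 152; sign = (−1)^152 = +1.
(39|191)_J = +1 (Zolotarev's lemma cross-check).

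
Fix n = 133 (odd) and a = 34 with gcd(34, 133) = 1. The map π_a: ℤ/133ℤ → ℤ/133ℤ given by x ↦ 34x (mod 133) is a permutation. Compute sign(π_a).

+1

Orbit of 90 under x↦34x: [90, 1, 34, 92, 69, 85, 97]… (length divides ord_133(34)).
Cycle lengths of π_34 on ℤ/133ℤ: [18, 18, 18, 18, 18, 18, 18, 2, 2, 2, 1]; 11 cycles in total.
11 cycles on 133: each ℓ→(−1)^(ℓ−1), product (−1)^122 = +1.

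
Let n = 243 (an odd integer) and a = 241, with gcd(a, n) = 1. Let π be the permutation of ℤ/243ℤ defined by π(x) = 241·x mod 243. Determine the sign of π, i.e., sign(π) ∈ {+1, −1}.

Orbit of 214 under x↦241x: [214, 58, 127, 232, 22, 199, 88]… (length divides ord_243(241)).
π_241 has 11 disjoint cycles with lengths [81, 81, 27, 27, 9, 9, 3, 3, 1, 1, 1] on {0,…,242}.
11 cycles on 243: each ℓ→(−1)^(ℓ−1), product (−1)^232 = +1.
Check: (241/243) = +1 by Zolotarev.

+1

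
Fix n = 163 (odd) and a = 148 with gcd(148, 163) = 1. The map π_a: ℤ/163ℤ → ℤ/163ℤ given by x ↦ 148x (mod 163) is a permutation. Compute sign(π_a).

Start at x=51: 51 → 50 → 65 → 3 → 118 → 23 → 144 → … (one orbit).
Cycle type of π: 162 + 1; total 2 cycles.
2 cycles on 163: each ℓ→(−1)^(ℓ−1), product (−1)^161 = -1.
Via Zolotarev, sign(π_{148}) = (148|163) = -1.

-1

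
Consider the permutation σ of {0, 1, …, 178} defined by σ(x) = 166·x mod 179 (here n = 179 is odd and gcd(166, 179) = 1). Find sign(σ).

Trace 9: π^k(9) = [9, 62, 89, 96, 5, 114, 129] for k=0..6.
Cycle lengths of π_166 on ℤ/179ℤ: [178, 1]; 2 cycles in total.
179 − 2 = 177 transpositions; sign(π) = (−1)^177 = -1.
(166|179)_J = -1 (Zolotarev's lemma cross-check).

-1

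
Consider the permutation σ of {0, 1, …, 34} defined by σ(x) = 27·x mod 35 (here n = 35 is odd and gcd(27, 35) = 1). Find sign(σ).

+1

Start at x=29: 29 → 13 → 1 → 27 → 29 (one orbit).
11 cycles of lengths [4, 4, 4, 4, 4, 4, 4, 2, 2, 2, 1].
n − c = 35 − 11 = 24; sign = (−1)^24 = +1.
The Jacobi symbol (27|35) = +1 (Zolotarev) agrees.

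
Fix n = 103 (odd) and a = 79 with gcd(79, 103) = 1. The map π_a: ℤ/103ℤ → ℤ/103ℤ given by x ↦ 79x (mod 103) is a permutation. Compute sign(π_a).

+1

Trace 72: π^k(72) = [72, 23, 66, 64, 9, 93, 34] for k=0..6.
Cycle type of π: 17×6 + 1; total 7 cycles.
7 cycles on 103: each ℓ→(−1)^(ℓ−1), product (−1)^96 = +1.
The Jacobi symbol (79|103) = +1 (Zolotarev) agrees.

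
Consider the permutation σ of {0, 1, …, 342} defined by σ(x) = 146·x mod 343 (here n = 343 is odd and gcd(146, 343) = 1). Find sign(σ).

-1

Trace 244: π^k(244) = [244, 295, 195, 1, 146, 50, 97] for k=0..6.
Decompose π into cycles: lengths [14, 14, 14, 14, 14, 14, 14, 14, 14, 14, 14, 14, 14, 14, 14, 14, 14, 14, 14, 14, 14, 2, 2, 2, 2, 2, 2, 2, 2, 2, 2, 2, 2, 2, 2, 2, 2, 2, 2, 2, 2, 2, 2, 2, 2, 1] (46 cycles, including the fixed point 0).
Σ(ℓ_i−1) = 343−46 = 297; sign = (−1)^297 = -1.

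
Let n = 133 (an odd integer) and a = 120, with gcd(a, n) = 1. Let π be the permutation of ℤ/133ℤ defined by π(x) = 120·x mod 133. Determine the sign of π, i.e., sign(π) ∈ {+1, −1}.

+1

Orbit of 64 under x↦120x: [64, 99, 43, 106, 85, 92, 1]… (length divides ord_133(120)).
Cycle type of π: 9×14 + 1×7; total 21 cycles.
Σ(ℓ_i−1) = 133−21 = 112; sign = (−1)^112 = +1.
Check: (120/133) = +1 by Zolotarev.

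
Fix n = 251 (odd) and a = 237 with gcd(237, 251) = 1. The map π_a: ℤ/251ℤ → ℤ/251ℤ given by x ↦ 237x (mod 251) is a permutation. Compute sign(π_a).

Start at x=20: 20 → 222 → 155 → 89 → 9 → 125 → 7 → … (one orbit).
The orbit structure of x ↦ 237x mod 251: 3 orbits of sizes [125, 125, 1].
3 cycles on 251: each ℓ→(−1)^(ℓ−1), product (−1)^248 = +1.
Zolotarev: (237|251) = +1, matching the cycle-count sign.

+1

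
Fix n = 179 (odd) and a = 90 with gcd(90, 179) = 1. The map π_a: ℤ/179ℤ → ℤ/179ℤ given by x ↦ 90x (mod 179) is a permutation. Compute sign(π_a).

-1

Trace 153: π^k(153) = [153, 166, 83, 131, 155, 167, 173] for k=0..6.
π_90 has 2 disjoint cycles with lengths [178, 1] on {0,…,178}.
Σ(ℓ_i−1) = 179−2 = 177; sign = (−1)^177 = -1.
The Jacobi symbol (90|179) = -1 (Zolotarev) agrees.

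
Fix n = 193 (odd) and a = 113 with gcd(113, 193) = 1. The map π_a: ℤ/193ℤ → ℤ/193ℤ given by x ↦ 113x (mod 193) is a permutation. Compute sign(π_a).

Orbit of 174 under x↦113x: [174, 169, 183, 28, 76, 96, 40]… (length divides ord_193(113)).
Decompose π into cycles: lengths [192, 1] (2 cycles, including the fixed point 0).
193 − 2 = 191 transpositions; sign(π) = (−1)^191 = -1.
(113|193)_J = -1 (Zolotarev's lemma cross-check).

-1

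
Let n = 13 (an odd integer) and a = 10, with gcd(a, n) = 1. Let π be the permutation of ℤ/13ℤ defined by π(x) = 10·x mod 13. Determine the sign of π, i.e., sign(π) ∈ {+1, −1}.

Orbit of 4 under x↦10x: [4, 1, 10, 9, 12, 3]… (length divides ord_13(10)).
Decompose π into cycles: lengths [6, 6, 1] (3 cycles, including the fixed point 0).
n − c = 13 − 3 = 10; sign = (−1)^10 = +1.
Via Zolotarev, sign(π_{10}) = (10|13) = +1.

+1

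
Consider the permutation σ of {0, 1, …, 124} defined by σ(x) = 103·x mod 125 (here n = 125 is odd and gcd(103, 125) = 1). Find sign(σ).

Start at x=104: 104 → 87 → 86 → 108 → 124 → 22 → 16 → … (one orbit).
Cycle type of π: 100 + 20 + 4 + 1; total 4 cycles.
n − c = 125 − 4 = 121; sign = (−1)^121 = -1.
Check: (103/125) = -1 by Zolotarev.

-1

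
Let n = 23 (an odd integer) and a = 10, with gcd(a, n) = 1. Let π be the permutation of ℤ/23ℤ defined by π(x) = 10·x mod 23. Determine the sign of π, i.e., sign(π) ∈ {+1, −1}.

-1

Orbit of 15 under x↦10x: [15, 12, 5, 4, 17, 9, 21]… (length divides ord_23(10)).
π_10 has 2 disjoint cycles with lengths [22, 1] on {0,…,22}.
Σ(ℓ_i−1) = 23−2 = 21; sign = (−1)^21 = -1.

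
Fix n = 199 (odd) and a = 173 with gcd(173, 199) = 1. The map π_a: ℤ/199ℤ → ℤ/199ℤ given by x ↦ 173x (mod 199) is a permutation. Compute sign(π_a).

-1

Orbit of 156 under x↦173x: [156, 123, 185, 165, 88, 100, 186]… (length divides ord_199(173)).
Decompose π into cycles: lengths [198, 1] (2 cycles, including the fixed point 0).
sign(π) = (−1)^{n − #cycles} = (−1)^{199−2} = (−1)^197 = -1.
Via Zolotarev, sign(π_{173}) = (173|199) = -1.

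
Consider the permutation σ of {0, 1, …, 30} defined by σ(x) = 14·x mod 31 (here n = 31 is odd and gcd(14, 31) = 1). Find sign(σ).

+1

Trace 8: π^k(8) = [8, 19, 18, 4, 25, 9, 2] for k=0..6.
3 cycles of lengths [15, 15, 1].
31 − 3 = 28 transpositions; sign(π) = (−1)^28 = +1.
Zolotarev: (14|31) = +1, matching the cycle-count sign.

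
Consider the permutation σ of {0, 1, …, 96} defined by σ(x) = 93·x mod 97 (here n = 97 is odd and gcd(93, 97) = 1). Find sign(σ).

Trace 73: π^k(73) = [73, 96, 4, 81, 64, 35, 54] for k=0..6.
π_93 has 5 disjoint cycles with lengths [24, 24, 24, 24, 1] on {0,…,96}.
n − c = 97 − 5 = 92; sign = (−1)^92 = +1.

+1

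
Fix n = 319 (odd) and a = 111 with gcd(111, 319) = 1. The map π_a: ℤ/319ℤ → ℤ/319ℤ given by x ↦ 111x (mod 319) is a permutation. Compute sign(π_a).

Start at x=1: 1 → 111 → 199 → 78 → 45 → 210 → 23 → 1 (one orbit).
55 cycles of lengths [7, 7, 7, 7, 7, 7, 7, 7, 7, 7, 7, 7, 7, 7, 7, 7, 7, 7, 7, 7, 7, 7, 7, 7, 7, 7, 7, 7, 7, 7, 7, 7, 7, 7, 7, 7, 7, 7, 7, 7, 7, 7, 7, 7, 1, 1, 1, 1, 1, 1, 1, 1, 1, 1, 1].
55 cycles on 319: each ℓ→(−1)^(ℓ−1), product (−1)^264 = +1.

+1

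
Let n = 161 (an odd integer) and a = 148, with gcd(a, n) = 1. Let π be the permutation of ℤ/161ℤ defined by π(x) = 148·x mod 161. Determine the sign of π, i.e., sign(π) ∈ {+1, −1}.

Start at x=155: 155 → 78 → 113 → 141 → 99 → 1 → 148 → … (one orbit).
Cycle type of π: 22×7 + 1×7; total 14 cycles.
n − c = 161 − 14 = 147; sign = (−1)^147 = -1.
The Jacobi symbol (148|161) = -1 (Zolotarev) agrees.

-1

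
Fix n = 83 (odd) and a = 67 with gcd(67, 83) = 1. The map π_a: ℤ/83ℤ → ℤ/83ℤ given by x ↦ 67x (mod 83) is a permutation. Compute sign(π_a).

Trace 38: π^k(38) = [38, 56, 17, 60, 36, 5, 3] for k=0..6.
Decompose π into cycles: lengths [82, 1] (2 cycles, including the fixed point 0).
83 − 2 = 81 transpositions; sign(π) = (−1)^81 = -1.
(67|83)_J = -1 (Zolotarev's lemma cross-check).

-1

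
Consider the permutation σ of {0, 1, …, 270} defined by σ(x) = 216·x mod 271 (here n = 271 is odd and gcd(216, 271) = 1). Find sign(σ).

Trace 117: π^k(117) = [117, 69, 270, 55, 227, 252, 232] for k=0..6.
π_216 has 4 disjoint cycles with lengths [90, 90, 90, 1] on {0,…,270}.
4 cycles on 271: each ℓ→(−1)^(ℓ−1), product (−1)^267 = -1.
The Jacobi symbol (216|271) = -1 (Zolotarev) agrees.

-1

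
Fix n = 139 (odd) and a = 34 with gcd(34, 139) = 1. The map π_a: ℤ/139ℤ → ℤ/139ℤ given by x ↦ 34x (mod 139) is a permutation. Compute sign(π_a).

+1

Start at x=63: 63 → 57 → 131 → 6 → 65 → 125 → 80 → … (one orbit).
π_34 has 7 disjoint cycles with lengths [23, 23, 23, 23, 23, 23, 1] on {0,…,138}.
Σ(ℓ_i−1) = 139−7 = 132; sign = (−1)^132 = +1.
Zolotarev: (34|139) = +1, matching the cycle-count sign.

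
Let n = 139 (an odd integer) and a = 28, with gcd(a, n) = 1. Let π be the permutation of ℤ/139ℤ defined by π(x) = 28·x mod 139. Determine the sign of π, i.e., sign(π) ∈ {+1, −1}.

+1

Start at x=29: 29 → 117 → 79 → 127 → 81 → 44 → 120 → … (one orbit).
π_28 has 3 disjoint cycles with lengths [69, 69, 1] on {0,…,138}.
sign(π) = (−1)^{n − #cycles} = (−1)^{139−3} = (−1)^136 = +1.
(28|139)_J = +1 (Zolotarev's lemma cross-check).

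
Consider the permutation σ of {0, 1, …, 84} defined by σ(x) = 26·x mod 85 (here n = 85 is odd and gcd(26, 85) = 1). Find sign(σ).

Orbit of 66 under x↦26x: [66, 16, 76, 21, 36, 1, 26]… (length divides ord_85(26)).
π_26 has 15 disjoint cycles with lengths [8, 8, 8, 8, 8, 8, 8, 8, 8, 8, 1, 1, 1, 1, 1] on {0,…,84}.
sign(π) = (−1)^{n − #cycles} = (−1)^{85−15} = (−1)^70 = +1.
The Jacobi symbol (26|85) = +1 (Zolotarev) agrees.

+1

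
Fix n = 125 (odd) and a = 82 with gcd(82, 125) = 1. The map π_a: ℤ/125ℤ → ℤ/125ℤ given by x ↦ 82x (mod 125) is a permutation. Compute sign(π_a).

Trace 93: π^k(93) = [93, 1, 82, 99, 118, 51, 57] for k=0..6.
Cycle lengths of π_82 on ℤ/125ℤ: [20, 20, 20, 20, 20, 4, 4, 4, 4, 4, 4, 1]; 12 cycles in total.
n − c = 125 − 12 = 113; sign = (−1)^113 = -1.
Zolotarev: (82|125) = -1, matching the cycle-count sign.

-1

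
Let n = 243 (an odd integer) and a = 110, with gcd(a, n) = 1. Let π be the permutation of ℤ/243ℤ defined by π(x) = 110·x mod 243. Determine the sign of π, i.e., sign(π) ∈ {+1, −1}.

Orbit of 241 under x↦110x: [241, 23, 100, 65, 103, 152, 196]… (length divides ord_243(110)).
Cycle type of π: 162 + 54 + 18 + 6 + 2 + 1; total 6 cycles.
sign(π) = (−1)^{n − #cycles} = (−1)^{243−6} = (−1)^237 = -1.
Zolotarev: (110|243) = -1, matching the cycle-count sign.

-1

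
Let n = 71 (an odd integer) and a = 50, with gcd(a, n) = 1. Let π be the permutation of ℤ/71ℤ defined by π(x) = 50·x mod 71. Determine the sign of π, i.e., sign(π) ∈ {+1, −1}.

+1

Trace 2: π^k(2) = [2, 29, 30, 9, 24, 64, 5] for k=0..6.
Cycle lengths of π_50 on ℤ/71ℤ: [35, 35, 1]; 3 cycles in total.
With 3 cycles on 71 points, sign = (−1)^{71−3} = +1.
Check: (50/71) = +1 by Zolotarev.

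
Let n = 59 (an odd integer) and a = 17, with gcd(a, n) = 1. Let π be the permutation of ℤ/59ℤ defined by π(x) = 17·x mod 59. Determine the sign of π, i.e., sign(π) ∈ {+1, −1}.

Start at x=17: 17 → 53 → 16 → 36 → 22 → 20 → 45 → … (one orbit).
The orbit structure of x ↦ 17x mod 59: 3 orbits of sizes [29, 29, 1].
3 cycles on 59: each ℓ→(−1)^(ℓ−1), product (−1)^56 = +1.
(17|59)_J = +1 (Zolotarev's lemma cross-check).

+1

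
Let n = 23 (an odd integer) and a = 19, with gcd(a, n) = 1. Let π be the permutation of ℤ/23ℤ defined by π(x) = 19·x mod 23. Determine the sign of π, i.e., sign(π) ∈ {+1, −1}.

Orbit of 19 under x↦19x: [19, 16, 5, 3, 11, 2, 15]… (length divides ord_23(19)).
π_19 has 2 disjoint cycles with lengths [22, 1] on {0,…,22}.
Σ(ℓ_i−1) = 23−2 = 21; sign = (−1)^21 = -1.

-1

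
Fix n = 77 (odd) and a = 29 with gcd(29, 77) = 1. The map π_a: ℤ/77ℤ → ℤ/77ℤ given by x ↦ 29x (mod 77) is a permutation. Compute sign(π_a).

Trace 64: π^k(64) = [64, 8, 1, 29, 71, 57, 36] for k=0..6.
Decompose π into cycles: lengths [10, 10, 10, 10, 10, 10, 10, 1, 1, 1, 1, 1, 1, 1] (14 cycles, including the fixed point 0).
77 − 14 = 63 transpositions; sign(π) = (−1)^63 = -1.
(29|77)_J = -1 (Zolotarev's lemma cross-check).

-1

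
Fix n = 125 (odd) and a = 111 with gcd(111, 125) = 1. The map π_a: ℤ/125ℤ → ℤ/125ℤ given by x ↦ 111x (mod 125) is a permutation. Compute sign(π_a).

Start at x=21: 21 → 81 → 116 → 1 → 111 → 71 → 6 → … (one orbit).
The orbit structure of x ↦ 111x mod 125: 13 orbits of sizes [25, 25, 25, 25, 5, 5, 5, 5, 1, 1, 1, 1, 1].
sign(π) = (−1)^{n − #cycles} = (−1)^{125−13} = (−1)^112 = +1.

+1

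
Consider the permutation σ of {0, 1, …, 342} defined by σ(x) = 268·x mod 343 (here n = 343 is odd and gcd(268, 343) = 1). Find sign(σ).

+1

Trace 247: π^k(247) = [247, 340, 225, 275, 298, 288, 9] for k=0..6.
Decompose π into cycles: lengths [147, 147, 21, 21, 3, 3, 1] (7 cycles, including the fixed point 0).
With 7 cycles on 343 points, sign = (−1)^{343−7} = +1.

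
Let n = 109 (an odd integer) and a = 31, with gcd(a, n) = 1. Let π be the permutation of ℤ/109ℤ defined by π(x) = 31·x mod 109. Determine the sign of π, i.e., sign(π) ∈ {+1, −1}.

Orbit of 1 under x↦31x: [1, 31, 89, 34, 73, 83, 66]… (length divides ord_109(31)).
Cycle type of π: 54×2 + 1; total 3 cycles.
With 3 cycles on 109 points, sign = (−1)^{109−3} = +1.
The Jacobi symbol (31|109) = +1 (Zolotarev) agrees.

+1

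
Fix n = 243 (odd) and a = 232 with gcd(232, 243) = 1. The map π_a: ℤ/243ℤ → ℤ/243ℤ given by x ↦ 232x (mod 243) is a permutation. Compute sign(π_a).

Start at x=70: 70 → 202 → 208 → 142 → 139 → 172 → 52 → … (one orbit).
11 cycles of lengths [81, 81, 27, 27, 9, 9, 3, 3, 1, 1, 1].
n − c = 243 − 11 = 232; sign = (−1)^232 = +1.

+1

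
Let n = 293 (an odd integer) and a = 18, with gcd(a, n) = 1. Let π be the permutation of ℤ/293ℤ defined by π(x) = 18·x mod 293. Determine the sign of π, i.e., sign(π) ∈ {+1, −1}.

Start at x=278: 278 → 23 → 121 → 127 → 235 → 128 → 253 → … (one orbit).
Cycle lengths of π_18 on ℤ/293ℤ: [292, 1]; 2 cycles in total.
293 − 2 = 291 transpositions; sign(π) = (−1)^291 = -1.
The Jacobi symbol (18|293) = -1 (Zolotarev) agrees.

-1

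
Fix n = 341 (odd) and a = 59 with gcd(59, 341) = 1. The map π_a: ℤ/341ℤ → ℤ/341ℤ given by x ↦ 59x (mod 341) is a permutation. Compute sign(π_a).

Orbit of 225 under x↦59x: [225, 317, 289, 1, 59, 71, 97]… (length divides ord_341(59)).
25 cycles of lengths [15, 15, 15, 15, 15, 15, 15, 15, 15, 15, 15, 15, 15, 15, 15, 15, 15, 15, 15, 15, 15, 15, 5, 5, 1].
Σ(ℓ_i−1) = 341−25 = 316; sign = (−1)^316 = +1.
Check: (59/341) = +1 by Zolotarev.

+1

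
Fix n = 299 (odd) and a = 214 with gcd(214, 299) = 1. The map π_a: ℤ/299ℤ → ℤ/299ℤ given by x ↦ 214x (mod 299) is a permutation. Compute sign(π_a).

+1

Trace 108: π^k(108) = [108, 89, 209, 175, 75, 203, 87] for k=0..6.
5 cycles of lengths [132, 132, 22, 12, 1].
5 cycles on 299: each ℓ→(−1)^(ℓ−1), product (−1)^294 = +1.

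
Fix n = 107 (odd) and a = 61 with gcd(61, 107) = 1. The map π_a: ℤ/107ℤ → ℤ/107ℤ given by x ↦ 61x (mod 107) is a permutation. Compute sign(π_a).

+1

Start at x=53: 53 → 23 → 12 → 90 → 33 → 87 → 64 → … (one orbit).
π_61 has 3 disjoint cycles with lengths [53, 53, 1] on {0,…,106}.
Σ(ℓ_i−1) = 107−3 = 104; sign = (−1)^104 = +1.
The Jacobi symbol (61|107) = +1 (Zolotarev) agrees.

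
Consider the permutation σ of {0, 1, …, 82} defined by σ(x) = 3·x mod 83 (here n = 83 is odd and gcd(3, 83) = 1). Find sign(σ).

+1

Orbit of 61 under x↦3x: [61, 17, 51, 70, 44, 49, 64]… (length divides ord_83(3)).
3 cycles of lengths [41, 41, 1].
With 3 cycles on 83 points, sign = (−1)^{83−3} = +1.
Zolotarev: (3|83) = +1, matching the cycle-count sign.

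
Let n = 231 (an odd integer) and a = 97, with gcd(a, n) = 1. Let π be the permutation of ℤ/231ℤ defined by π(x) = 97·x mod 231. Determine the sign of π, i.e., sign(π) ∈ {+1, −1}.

Trace 64: π^k(64) = [64, 202, 190, 181, 1, 97, 169] for k=0..6.
Cycle type of π: 10×18 + 5×6 + 2×9 + 1×3; total 36 cycles.
231 − 36 = 195 transpositions; sign(π) = (−1)^195 = -1.

-1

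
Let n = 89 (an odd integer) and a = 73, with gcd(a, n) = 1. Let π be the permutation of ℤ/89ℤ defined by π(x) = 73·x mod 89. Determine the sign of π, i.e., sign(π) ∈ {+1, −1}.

Start at x=16: 16 → 11 → 2 → 57 → 67 → 85 → 64 → … (one orbit).
π_73 has 5 disjoint cycles with lengths [22, 22, 22, 22, 1] on {0,…,88}.
sign(π) = (−1)^{n − #cycles} = (−1)^{89−5} = (−1)^84 = +1.
The Jacobi symbol (73|89) = +1 (Zolotarev) agrees.

+1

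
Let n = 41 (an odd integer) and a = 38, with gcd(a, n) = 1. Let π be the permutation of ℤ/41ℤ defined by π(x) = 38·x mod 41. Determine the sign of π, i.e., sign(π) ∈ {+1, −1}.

Start at x=1: 1 → 38 → 9 → 14 → 40 → 3 → 32 → … (one orbit).
The orbit structure of x ↦ 38x mod 41: 6 orbits of sizes [8, 8, 8, 8, 8, 1].
n − c = 41 − 6 = 35; sign = (−1)^35 = -1.
Zolotarev: (38|41) = -1, matching the cycle-count sign.

-1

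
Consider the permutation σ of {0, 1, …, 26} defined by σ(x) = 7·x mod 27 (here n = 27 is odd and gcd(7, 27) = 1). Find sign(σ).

+1

Orbit of 10 under x↦7x: [10, 16, 4, 1, 7, 22, 19]… (length divides ord_27(7)).
7 cycles of lengths [9, 9, 3, 3, 1, 1, 1].
With 7 cycles on 27 points, sign = (−1)^{27−7} = +1.
Via Zolotarev, sign(π_{7}) = (7|27) = +1.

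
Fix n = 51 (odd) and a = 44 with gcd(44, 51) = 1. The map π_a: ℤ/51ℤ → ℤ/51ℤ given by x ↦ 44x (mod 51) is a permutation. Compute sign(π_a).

Trace 23: π^k(23) = [23, 43, 5, 16, 41, 19, 20] for k=0..6.
5 cycles of lengths [16, 16, 16, 2, 1].
n − c = 51 − 5 = 46; sign = (−1)^46 = +1.
Check: (44/51) = +1 by Zolotarev.

+1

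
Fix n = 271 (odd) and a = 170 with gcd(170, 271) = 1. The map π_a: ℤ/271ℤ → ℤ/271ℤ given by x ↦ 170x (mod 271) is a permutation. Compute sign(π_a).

+1

Trace 129: π^k(129) = [129, 250, 224, 140, 223, 241, 49] for k=0..6.
The orbit structure of x ↦ 170x mod 271: 3 orbits of sizes [135, 135, 1].
sign(π) = (−1)^{n − #cycles} = (−1)^{271−3} = (−1)^268 = +1.
(170|271)_J = +1 (Zolotarev's lemma cross-check).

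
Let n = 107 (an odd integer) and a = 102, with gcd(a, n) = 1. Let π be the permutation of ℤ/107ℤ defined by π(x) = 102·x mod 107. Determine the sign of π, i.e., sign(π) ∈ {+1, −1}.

Start at x=64: 64 → 1 → 102 → 25 → 89 → 90 → 85 → … (one orbit).
Cycle lengths of π_102 on ℤ/107ℤ: [53, 53, 1]; 3 cycles in total.
n − c = 107 − 3 = 104; sign = (−1)^104 = +1.
Check: (102/107) = +1 by Zolotarev.

+1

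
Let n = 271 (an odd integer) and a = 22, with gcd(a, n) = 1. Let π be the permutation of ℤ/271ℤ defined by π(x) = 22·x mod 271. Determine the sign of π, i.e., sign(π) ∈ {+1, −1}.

+1

Orbit of 163 under x↦22x: [163, 63, 31, 140, 99, 10, 220]… (length divides ord_271(22)).
π_22 has 3 disjoint cycles with lengths [135, 135, 1] on {0,…,270}.
sign(π) = (−1)^{n − #cycles} = (−1)^{271−3} = (−1)^268 = +1.
(22|271)_J = +1 (Zolotarev's lemma cross-check).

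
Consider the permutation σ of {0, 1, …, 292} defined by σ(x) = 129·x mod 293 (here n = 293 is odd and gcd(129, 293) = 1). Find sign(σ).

Start at x=60: 60 → 122 → 209 → 5 → 59 → 286 → 269 → … (one orbit).
π_129 has 2 disjoint cycles with lengths [292, 1] on {0,…,292}.
Σ(ℓ_i−1) = 293−2 = 291; sign = (−1)^291 = -1.
Check: (129/293) = -1 by Zolotarev.

-1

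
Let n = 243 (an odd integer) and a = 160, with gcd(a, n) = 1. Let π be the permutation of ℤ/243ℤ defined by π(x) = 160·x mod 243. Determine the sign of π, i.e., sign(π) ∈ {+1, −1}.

Start at x=130: 130 → 145 → 115 → 175 → 55 → 52 → 58 → … (one orbit).
Cycle type of π: 81×2 + 27×2 + 9×2 + 3×2 + 1×3; total 11 cycles.
Σ(ℓ_i−1) = 243−11 = 232; sign = (−1)^232 = +1.
Via Zolotarev, sign(π_{160}) = (160|243) = +1.

+1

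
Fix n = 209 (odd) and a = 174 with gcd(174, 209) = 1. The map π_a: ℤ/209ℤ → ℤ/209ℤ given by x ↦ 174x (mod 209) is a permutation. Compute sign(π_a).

Orbit of 122 under x↦174x: [122, 119, 15, 102, 192, 177, 75]… (length divides ord_209(174)).
π_174 has 6 disjoint cycles with lengths [90, 90, 18, 5, 5, 1] on {0,…,208}.
sign(π) = (−1)^{n − #cycles} = (−1)^{209−6} = (−1)^203 = -1.

-1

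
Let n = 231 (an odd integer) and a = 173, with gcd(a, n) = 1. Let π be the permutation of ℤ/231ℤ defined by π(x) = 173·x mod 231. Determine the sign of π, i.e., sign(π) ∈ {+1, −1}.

Orbit of 58 under x↦173x: [58, 101, 148, 194, 67, 41, 163]… (length divides ord_231(173)).
Cycle lengths of π_173 on ℤ/231ℤ: [30, 30, 30, 30, 30, 30, 10, 10, 10, 6, 6, 6, 2, 1]; 14 cycles in total.
n − c = 231 − 14 = 217; sign = (−1)^217 = -1.

-1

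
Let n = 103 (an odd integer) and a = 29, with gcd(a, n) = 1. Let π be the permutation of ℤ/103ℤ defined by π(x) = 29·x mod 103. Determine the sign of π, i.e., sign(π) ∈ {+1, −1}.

Trace 58: π^k(58) = [58, 34, 59, 63, 76, 41, 56] for k=0..6.
3 cycles of lengths [51, 51, 1].
sign(π) = (−1)^{n − #cycles} = (−1)^{103−3} = (−1)^100 = +1.
Zolotarev: (29|103) = +1, matching the cycle-count sign.

+1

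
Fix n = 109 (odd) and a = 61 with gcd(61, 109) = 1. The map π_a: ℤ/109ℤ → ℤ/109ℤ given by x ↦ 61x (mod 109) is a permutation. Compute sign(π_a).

+1

Trace 3: π^k(3) = [3, 74, 45, 20, 21, 82, 97] for k=0..6.
3 cycles of lengths [54, 54, 1].
109 − 3 = 106 transpositions; sign(π) = (−1)^106 = +1.
Via Zolotarev, sign(π_{61}) = (61|109) = +1.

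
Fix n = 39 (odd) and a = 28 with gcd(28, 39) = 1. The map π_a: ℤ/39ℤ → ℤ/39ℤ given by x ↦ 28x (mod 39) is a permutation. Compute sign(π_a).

Start at x=7: 7 → 1 → 28 → 4 → 34 → 16 → 19 → … (one orbit).
Cycle type of π: 12×3 + 1×3; total 6 cycles.
sign(π) = (−1)^{n − #cycles} = (−1)^{39−6} = (−1)^33 = -1.

-1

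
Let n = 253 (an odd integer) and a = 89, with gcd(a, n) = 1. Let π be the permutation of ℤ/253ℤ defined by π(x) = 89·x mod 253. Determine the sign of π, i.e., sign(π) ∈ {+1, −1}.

Orbit of 100 under x↦89x: [100, 45, 210, 221, 188, 34, 243]… (length divides ord_253(89)).
Cycle lengths of π_89 on ℤ/253ℤ: [22, 22, 22, 22, 22, 22, 22, 22, 22, 22, 22, 1, 1, 1, 1, 1, 1, 1, 1, 1, 1, 1]; 22 cycles in total.
22 cycles on 253: each ℓ→(−1)^(ℓ−1), product (−1)^231 = -1.

-1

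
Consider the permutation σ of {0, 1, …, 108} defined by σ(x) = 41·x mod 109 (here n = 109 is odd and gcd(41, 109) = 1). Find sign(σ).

-1

Trace 64: π^k(64) = [64, 8, 1, 41, 46, 33, 45] for k=0..6.
Decompose π into cycles: lengths [12, 12, 12, 12, 12, 12, 12, 12, 12, 1] (10 cycles, including the fixed point 0).
sign(π) = (−1)^{n − #cycles} = (−1)^{109−10} = (−1)^99 = -1.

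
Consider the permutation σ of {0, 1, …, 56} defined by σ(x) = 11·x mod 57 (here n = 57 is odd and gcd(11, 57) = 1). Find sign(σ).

Start at x=49: 49 → 26 → 1 → 11 → 7 → 20 → 49 (one orbit).
14 cycles of lengths [6, 6, 6, 6, 6, 6, 3, 3, 3, 3, 3, 3, 2, 1].
With 14 cycles on 57 points, sign = (−1)^{57−14} = -1.

-1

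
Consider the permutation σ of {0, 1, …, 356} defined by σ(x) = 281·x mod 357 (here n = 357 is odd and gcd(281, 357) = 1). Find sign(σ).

Start at x=8: 8 → 106 → 155 → 1 → 281 → 64 → 134 → … (one orbit).
56 cycles of lengths [8, 8, 8, 8, 8, 8, 8, 8, 8, 8, 8, 8, 8, 8, 8, 8, 8, 8, 8, 8, 8, 8, 8, 8, 8, 8, 8, 8, 8, 8, 8, 8, 8, 8, 8, 8, 8, 8, 8, 8, 8, 8, 2, 2, 2, 2, 2, 2, 2, 1, 1, 1, 1, 1, 1, 1].
56 cycles on 357: each ℓ→(−1)^(ℓ−1), product (−1)^301 = -1.
Via Zolotarev, sign(π_{281}) = (281|357) = -1.

-1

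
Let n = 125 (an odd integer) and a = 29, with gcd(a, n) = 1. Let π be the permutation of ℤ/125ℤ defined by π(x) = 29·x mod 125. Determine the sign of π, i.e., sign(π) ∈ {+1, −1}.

Trace 69: π^k(69) = [69, 1, 29, 91, 14, 31, 24] for k=0..6.
Cycle type of π: 50×2 + 10×2 + 2×2 + 1; total 7 cycles.
n − c = 125 − 7 = 118; sign = (−1)^118 = +1.

+1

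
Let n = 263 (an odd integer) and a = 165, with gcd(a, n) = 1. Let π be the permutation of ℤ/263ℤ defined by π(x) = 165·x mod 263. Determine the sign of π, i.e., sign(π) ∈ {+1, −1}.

-1

Trace 10: π^k(10) = [10, 72, 45, 61, 71, 143, 188] for k=0..6.
π_165 has 2 disjoint cycles with lengths [262, 1] on {0,…,262}.
sign(π) = (−1)^{n − #cycles} = (−1)^{263−2} = (−1)^261 = -1.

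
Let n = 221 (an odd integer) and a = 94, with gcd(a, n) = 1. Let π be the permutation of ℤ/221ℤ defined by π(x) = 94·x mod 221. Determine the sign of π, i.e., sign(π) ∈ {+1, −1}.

+1

Orbit of 16 under x↦94x: [16, 178, 157, 172, 35, 196, 81]… (length divides ord_221(94)).
π_94 has 15 disjoint cycles with lengths [24, 24, 24, 24, 24, 24, 24, 24, 8, 8, 3, 3, 3, 3, 1] on {0,…,220}.
With 15 cycles on 221 points, sign = (−1)^{221−15} = +1.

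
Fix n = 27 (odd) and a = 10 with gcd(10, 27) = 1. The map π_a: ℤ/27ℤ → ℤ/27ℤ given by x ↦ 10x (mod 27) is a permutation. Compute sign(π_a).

+1

Start at x=19: 19 → 1 → 10 → 19 (one orbit).
π_10 has 15 disjoint cycles with lengths [3, 3, 3, 3, 3, 3, 1, 1, 1, 1, 1, 1, 1, 1, 1] on {0,…,26}.
15 cycles on 27: each ℓ→(−1)^(ℓ−1), product (−1)^12 = +1.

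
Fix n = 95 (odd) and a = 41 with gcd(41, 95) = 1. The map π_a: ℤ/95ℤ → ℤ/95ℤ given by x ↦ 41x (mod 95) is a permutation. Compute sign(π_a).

-1

Start at x=71: 71 → 61 → 31 → 36 → 51 → 1 → 41 → … (one orbit).
Cycle lengths of π_41 on ℤ/95ℤ: [18, 18, 18, 18, 18, 1, 1, 1, 1, 1]; 10 cycles in total.
n − c = 95 − 10 = 85; sign = (−1)^85 = -1.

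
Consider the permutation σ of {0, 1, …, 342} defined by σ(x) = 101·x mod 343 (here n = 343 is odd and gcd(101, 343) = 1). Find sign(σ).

Orbit of 19 under x↦101x: [19, 204, 24, 23, 265, 11, 82]… (length divides ord_343(101)).
The orbit structure of x ↦ 101x mod 343: 4 orbits of sizes [294, 42, 6, 1].
Σ(ℓ_i−1) = 343−4 = 339; sign = (−1)^339 = -1.

-1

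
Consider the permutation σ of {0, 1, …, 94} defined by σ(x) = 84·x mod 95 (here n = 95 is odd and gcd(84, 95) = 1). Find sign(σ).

-1

Trace 26: π^k(26) = [26, 94, 11, 69, 1, 84] for k=0..5.
π_84 has 18 disjoint cycles with lengths [6, 6, 6, 6, 6, 6, 6, 6, 6, 6, 6, 6, 6, 6, 6, 2, 2, 1] on {0,…,94}.
18 cycles on 95: each ℓ→(−1)^(ℓ−1), product (−1)^77 = -1.
Via Zolotarev, sign(π_{84}) = (84|95) = -1.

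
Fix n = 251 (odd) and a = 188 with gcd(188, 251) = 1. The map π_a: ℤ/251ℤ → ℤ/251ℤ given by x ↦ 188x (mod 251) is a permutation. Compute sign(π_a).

Start at x=247: 247 → 1 → 188 → 204 → 200 → 201 → 138 → … (one orbit).
Decompose π into cycles: lengths [50, 50, 50, 50, 50, 1] (6 cycles, including the fixed point 0).
Σ(ℓ_i−1) = 251−6 = 245; sign = (−1)^245 = -1.
Via Zolotarev, sign(π_{188}) = (188|251) = -1.

-1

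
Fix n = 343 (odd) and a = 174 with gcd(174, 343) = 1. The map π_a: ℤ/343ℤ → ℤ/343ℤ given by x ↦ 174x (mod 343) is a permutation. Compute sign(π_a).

Start at x=85: 85 → 41 → 274 → 342 → 169 → 251 → 113 → … (one orbit).
Cycle lengths of π_174 on ℤ/343ℤ: [98, 98, 98, 14, 14, 14, 2, 2, 2, 1]; 10 cycles in total.
Σ(ℓ_i−1) = 343−10 = 333; sign = (−1)^333 = -1.
Zolotarev: (174|343) = -1, matching the cycle-count sign.

-1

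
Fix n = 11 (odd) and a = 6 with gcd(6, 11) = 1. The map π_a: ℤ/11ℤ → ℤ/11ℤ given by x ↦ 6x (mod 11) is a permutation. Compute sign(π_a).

-1

Trace 1: π^k(1) = [1, 6, 3, 7, 9, 10, 5] for k=0..6.
π_6 has 2 disjoint cycles with lengths [10, 1] on {0,…,10}.
With 2 cycles on 11 points, sign = (−1)^{11−2} = -1.
The Jacobi symbol (6|11) = -1 (Zolotarev) agrees.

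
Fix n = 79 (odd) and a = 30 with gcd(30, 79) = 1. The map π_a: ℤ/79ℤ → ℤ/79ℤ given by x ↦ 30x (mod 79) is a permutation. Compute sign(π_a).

-1

Start at x=33: 33 → 42 → 75 → 38 → 34 → 72 → 27 → … (one orbit).
Decompose π into cycles: lengths [78, 1] (2 cycles, including the fixed point 0).
79 − 2 = 77 transpositions; sign(π) = (−1)^77 = -1.
(30|79)_J = -1 (Zolotarev's lemma cross-check).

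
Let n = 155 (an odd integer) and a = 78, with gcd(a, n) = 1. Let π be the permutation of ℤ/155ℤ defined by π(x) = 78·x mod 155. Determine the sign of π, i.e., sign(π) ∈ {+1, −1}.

-1

Start at x=33: 33 → 94 → 47 → 101 → 128 → 64 → 32 → … (one orbit).
Decompose π into cycles: lengths [20, 20, 20, 20, 20, 20, 5, 5, 5, 5, 5, 5, 4, 1] (14 cycles, including the fixed point 0).
With 14 cycles on 155 points, sign = (−1)^{155−14} = -1.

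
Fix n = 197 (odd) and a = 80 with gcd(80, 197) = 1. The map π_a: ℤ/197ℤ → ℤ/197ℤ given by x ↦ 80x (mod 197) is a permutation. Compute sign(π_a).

Orbit of 63 under x↦80x: [63, 115, 138, 8, 49, 177, 173]… (length divides ord_197(80)).
Decompose π into cycles: lengths [196, 1] (2 cycles, including the fixed point 0).
197 − 2 = 195 transpositions; sign(π) = (−1)^195 = -1.

-1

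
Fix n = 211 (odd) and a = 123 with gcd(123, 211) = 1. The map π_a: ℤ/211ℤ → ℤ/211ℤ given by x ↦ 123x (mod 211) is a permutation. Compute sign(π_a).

Orbit of 58 under x↦123x: [58, 171, 144, 199, 1, 123, 148]… (length divides ord_211(123)).
31 cycles of lengths [7, 7, 7, 7, 7, 7, 7, 7, 7, 7, 7, 7, 7, 7, 7, 7, 7, 7, 7, 7, 7, 7, 7, 7, 7, 7, 7, 7, 7, 7, 1].
n − c = 211 − 31 = 180; sign = (−1)^180 = +1.
(123|211)_J = +1 (Zolotarev's lemma cross-check).

+1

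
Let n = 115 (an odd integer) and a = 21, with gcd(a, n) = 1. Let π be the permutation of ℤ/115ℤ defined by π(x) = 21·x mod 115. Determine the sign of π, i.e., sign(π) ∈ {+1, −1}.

-1

Start at x=91: 91 → 71 → 111 → 31 → 76 → 101 → 51 → … (one orbit).
The orbit structure of x ↦ 21x mod 115: 10 orbits of sizes [22, 22, 22, 22, 22, 1, 1, 1, 1, 1].
Σ(ℓ_i−1) = 115−10 = 105; sign = (−1)^105 = -1.
Zolotarev: (21|115) = -1, matching the cycle-count sign.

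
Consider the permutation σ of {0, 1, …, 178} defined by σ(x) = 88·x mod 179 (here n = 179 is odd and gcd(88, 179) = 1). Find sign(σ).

+1

Trace 89: π^k(89) = [89, 135, 66, 80, 59, 1, 88] for k=0..6.
Cycle lengths of π_88 on ℤ/179ℤ: [89, 89, 1]; 3 cycles in total.
3 cycles on 179: each ℓ→(−1)^(ℓ−1), product (−1)^176 = +1.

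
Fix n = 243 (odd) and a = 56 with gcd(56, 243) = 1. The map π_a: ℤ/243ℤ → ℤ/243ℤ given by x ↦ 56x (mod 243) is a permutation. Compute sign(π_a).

-1

Start at x=242: 242 → 187 → 23 → 73 → 200 → 22 → 17 → … (one orbit).
6 cycles of lengths [162, 54, 18, 6, 2, 1].
sign(π) = (−1)^{n − #cycles} = (−1)^{243−6} = (−1)^237 = -1.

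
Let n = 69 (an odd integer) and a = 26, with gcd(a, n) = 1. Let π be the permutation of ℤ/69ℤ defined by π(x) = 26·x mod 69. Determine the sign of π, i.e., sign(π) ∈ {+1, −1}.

-1

Orbit of 26 under x↦26x: [26, 55, 50, 58, 59, 16, 2]… (length divides ord_69(26)).
Cycle lengths of π_26 on ℤ/69ℤ: [22, 22, 11, 11, 2, 1]; 6 cycles in total.
69 − 6 = 63 transpositions; sign(π) = (−1)^63 = -1.
The Jacobi symbol (26|69) = -1 (Zolotarev) agrees.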